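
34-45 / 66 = 733 / 22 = 33.32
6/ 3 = 2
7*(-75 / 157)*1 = -525 / 157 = -3.34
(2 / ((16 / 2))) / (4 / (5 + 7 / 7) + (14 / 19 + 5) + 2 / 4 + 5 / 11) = 627 / 18454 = 0.03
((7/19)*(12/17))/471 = 28/50711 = 0.00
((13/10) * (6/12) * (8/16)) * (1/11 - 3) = -0.95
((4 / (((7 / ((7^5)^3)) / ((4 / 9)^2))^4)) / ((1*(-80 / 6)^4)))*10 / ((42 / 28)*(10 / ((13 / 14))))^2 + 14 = 23352363580479928938302865072403393497691816669142 / 14946778125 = 1562367714646190945468582000000000000000.00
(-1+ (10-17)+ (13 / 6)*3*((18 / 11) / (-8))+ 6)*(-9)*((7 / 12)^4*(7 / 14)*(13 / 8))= 9145409 / 3244032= 2.82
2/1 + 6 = 8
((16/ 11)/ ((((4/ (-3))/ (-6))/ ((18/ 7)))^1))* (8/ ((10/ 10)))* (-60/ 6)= -103680/ 77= -1346.49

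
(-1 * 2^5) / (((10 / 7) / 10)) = -224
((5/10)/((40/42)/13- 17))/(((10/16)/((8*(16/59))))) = -139776/1363195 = -0.10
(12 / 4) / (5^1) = 3 / 5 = 0.60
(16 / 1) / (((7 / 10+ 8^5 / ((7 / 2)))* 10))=112 / 655409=0.00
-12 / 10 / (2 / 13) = -39 / 5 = -7.80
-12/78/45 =-2/585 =-0.00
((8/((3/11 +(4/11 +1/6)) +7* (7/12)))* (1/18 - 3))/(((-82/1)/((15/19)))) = 4664/100491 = 0.05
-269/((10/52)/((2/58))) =-6994/145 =-48.23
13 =13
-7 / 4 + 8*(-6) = -49.75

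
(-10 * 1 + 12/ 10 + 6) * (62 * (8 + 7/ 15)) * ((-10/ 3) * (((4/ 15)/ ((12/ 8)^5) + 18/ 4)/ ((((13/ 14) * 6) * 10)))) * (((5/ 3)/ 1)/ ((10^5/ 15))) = 0.10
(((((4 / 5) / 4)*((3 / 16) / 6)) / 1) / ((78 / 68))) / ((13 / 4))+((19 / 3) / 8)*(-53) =-41.96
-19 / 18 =-1.06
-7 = -7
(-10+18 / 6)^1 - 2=-9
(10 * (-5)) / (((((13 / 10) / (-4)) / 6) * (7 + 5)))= 1000 / 13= 76.92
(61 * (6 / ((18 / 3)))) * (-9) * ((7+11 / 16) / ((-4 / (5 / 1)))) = 337635 / 64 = 5275.55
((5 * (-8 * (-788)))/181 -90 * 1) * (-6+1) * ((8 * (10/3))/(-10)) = 609200/543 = 1121.92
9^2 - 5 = 76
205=205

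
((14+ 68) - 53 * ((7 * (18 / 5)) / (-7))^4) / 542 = -16.27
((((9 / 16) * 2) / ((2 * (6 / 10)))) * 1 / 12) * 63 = 315 / 64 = 4.92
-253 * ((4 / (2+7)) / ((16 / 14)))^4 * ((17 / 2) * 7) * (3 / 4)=-72286907 / 279936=-258.23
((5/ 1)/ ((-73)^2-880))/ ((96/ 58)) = 145/ 213552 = 0.00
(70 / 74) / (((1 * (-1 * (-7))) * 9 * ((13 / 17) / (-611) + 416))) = 3995 / 110683539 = 0.00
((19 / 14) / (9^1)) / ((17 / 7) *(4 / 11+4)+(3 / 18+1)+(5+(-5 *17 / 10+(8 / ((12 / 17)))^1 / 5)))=1045 / 72978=0.01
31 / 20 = 1.55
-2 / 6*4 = -4 / 3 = -1.33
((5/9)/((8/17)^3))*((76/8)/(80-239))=-466735/1465344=-0.32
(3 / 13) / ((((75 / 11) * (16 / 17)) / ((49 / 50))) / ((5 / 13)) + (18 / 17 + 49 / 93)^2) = 4041790137 / 342222262343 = 0.01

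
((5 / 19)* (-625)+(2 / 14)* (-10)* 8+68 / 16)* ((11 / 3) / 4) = -1004509 / 6384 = -157.35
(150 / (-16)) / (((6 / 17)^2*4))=-7225 / 384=-18.82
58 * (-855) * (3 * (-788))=117230760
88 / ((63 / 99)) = 968 / 7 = 138.29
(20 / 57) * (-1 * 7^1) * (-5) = 700 / 57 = 12.28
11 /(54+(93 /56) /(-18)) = 0.20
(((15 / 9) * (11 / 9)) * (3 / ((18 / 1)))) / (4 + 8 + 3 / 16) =88 / 3159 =0.03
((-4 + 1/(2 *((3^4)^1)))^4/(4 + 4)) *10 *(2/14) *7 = 876167474405/2754990144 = 318.03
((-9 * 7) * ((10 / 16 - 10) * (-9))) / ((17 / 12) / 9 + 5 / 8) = -1148175 / 169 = -6793.93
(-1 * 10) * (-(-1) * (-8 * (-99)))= -7920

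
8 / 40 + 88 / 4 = 111 / 5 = 22.20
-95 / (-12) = 95 / 12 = 7.92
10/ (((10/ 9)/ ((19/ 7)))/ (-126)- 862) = -15390/ 1326623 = -0.01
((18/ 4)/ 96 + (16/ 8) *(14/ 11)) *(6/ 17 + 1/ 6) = 96725/ 71808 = 1.35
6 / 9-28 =-82 / 3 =-27.33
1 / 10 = 0.10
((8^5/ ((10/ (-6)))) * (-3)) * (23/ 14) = 3391488/ 35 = 96899.66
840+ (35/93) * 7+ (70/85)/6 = 842.77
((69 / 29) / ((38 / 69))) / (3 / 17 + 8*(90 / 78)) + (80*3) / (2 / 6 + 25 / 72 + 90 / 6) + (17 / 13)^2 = 848767597871 / 48570684162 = 17.47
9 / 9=1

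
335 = 335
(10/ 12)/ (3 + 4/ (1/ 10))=5/ 258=0.02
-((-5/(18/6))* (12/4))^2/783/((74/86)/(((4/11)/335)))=-860/21351627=-0.00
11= 11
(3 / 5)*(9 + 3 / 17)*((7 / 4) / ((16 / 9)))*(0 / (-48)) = 0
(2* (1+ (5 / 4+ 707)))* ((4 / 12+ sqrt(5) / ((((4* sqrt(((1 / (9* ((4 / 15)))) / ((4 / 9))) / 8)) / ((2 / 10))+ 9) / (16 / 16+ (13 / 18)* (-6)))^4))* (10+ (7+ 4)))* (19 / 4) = -294094768000000* sqrt(6) / 793510263+ 377321 / 8+ 967153499440000* sqrt(5) / 2380530789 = 47784.57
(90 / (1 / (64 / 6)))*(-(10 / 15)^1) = -640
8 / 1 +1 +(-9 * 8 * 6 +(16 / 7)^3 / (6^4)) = -11751953 / 27783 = -422.99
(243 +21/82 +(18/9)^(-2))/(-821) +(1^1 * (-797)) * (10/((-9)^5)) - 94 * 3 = -2243352391927/7950593556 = -282.16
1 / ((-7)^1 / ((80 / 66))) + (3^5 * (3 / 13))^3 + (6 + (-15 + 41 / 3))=29832137815 / 169169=176345.18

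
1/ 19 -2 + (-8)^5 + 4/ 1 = -622553/ 19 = -32765.95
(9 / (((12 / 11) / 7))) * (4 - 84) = -4620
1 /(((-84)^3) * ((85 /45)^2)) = -3 /6344128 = -0.00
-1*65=-65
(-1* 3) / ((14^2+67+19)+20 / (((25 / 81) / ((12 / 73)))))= -365 / 35606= -0.01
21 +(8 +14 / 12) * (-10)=-212 / 3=-70.67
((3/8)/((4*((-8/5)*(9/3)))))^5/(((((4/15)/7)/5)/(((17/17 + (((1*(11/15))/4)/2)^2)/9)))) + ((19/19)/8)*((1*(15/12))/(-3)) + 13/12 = 7837318565140453/7599824371187712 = 1.03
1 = 1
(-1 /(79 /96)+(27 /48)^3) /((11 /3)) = -1006875 /3559424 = -0.28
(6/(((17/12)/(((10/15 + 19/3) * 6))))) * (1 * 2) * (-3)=-1067.29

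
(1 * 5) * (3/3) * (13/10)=13/2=6.50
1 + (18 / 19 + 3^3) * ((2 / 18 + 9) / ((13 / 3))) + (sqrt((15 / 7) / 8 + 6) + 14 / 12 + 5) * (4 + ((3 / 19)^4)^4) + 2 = 3461296962811583152335 * sqrt(546) / 8076359579893392695068 + 1944489836748564120398515 / 22498430258274451079118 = 96.44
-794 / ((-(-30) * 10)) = -397 / 150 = -2.65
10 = 10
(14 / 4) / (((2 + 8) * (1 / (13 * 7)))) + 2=677 / 20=33.85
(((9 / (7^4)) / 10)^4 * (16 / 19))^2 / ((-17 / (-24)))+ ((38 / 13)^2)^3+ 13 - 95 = 6923856485753670018725943577328405486513707686 / 12779490876690869048454260067201390794140625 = 541.79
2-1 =1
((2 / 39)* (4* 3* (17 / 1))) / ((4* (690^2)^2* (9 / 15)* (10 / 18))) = 17 / 491120955000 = 0.00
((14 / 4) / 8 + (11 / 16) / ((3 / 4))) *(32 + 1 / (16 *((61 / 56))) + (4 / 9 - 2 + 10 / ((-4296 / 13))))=778562395 / 18868032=41.26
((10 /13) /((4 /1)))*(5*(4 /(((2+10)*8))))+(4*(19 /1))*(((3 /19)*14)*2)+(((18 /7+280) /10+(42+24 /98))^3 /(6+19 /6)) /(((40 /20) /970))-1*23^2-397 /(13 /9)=1871543542520837431 /100942842000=18540626.61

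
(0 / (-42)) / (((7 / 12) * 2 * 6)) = 0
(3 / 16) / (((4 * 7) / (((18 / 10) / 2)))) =27 / 4480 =0.01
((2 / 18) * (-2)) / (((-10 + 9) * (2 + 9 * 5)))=2 / 423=0.00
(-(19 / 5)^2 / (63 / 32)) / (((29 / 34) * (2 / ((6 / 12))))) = -98192 / 45675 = -2.15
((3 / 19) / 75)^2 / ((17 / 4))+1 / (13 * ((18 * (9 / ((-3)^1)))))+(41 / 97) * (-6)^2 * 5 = 19871080791751 / 261183048750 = 76.08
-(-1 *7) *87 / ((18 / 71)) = 14413 / 6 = 2402.17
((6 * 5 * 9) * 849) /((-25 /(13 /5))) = -595998 /25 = -23839.92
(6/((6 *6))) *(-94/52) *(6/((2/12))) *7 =-987/13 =-75.92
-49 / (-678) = 49 / 678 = 0.07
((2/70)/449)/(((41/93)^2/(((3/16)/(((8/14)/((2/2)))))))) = 25947/241526080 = 0.00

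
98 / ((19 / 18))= 1764 / 19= 92.84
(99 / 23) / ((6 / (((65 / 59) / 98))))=2145 / 265972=0.01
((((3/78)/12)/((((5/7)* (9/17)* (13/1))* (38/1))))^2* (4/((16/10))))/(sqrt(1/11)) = 14161* sqrt(11)/19241906711040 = 0.00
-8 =-8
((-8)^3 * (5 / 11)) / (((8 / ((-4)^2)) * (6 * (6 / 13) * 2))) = -8320 / 99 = -84.04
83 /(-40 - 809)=-83 /849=-0.10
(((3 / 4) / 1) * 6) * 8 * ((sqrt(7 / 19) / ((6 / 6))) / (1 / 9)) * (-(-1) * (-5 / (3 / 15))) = -8100 * sqrt(133) / 19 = -4916.51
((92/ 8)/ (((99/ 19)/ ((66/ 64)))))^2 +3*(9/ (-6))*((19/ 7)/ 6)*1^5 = 811471/ 258048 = 3.14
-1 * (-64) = 64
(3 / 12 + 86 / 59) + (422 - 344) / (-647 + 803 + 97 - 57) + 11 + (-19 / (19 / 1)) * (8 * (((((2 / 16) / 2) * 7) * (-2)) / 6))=495133 / 34692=14.27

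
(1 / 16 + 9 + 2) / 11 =177 / 176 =1.01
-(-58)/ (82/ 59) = 1711/ 41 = 41.73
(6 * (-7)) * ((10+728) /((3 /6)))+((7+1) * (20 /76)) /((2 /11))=-1177628 /19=-61980.42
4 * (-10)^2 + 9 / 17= 6809 / 17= 400.53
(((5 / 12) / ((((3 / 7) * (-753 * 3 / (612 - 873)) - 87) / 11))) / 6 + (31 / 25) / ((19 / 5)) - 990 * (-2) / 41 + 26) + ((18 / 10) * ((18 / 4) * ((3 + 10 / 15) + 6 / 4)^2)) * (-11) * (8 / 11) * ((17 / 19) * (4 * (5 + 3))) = -46897387296991 / 948335904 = -49452.30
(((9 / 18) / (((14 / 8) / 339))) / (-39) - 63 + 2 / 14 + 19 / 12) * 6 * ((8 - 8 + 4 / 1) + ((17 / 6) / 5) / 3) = -2019067 / 1260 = -1602.43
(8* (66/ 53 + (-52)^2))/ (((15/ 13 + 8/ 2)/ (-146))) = -2177051552/ 3551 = -613081.26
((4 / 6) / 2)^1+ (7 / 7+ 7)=25 / 3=8.33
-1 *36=-36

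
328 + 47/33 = 10871/33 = 329.42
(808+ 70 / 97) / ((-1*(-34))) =23.79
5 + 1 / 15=5.07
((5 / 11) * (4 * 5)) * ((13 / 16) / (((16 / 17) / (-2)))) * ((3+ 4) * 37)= -1430975 / 352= -4065.27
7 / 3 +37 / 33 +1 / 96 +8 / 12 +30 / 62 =151093 / 32736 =4.62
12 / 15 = 4 / 5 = 0.80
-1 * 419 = -419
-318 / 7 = -45.43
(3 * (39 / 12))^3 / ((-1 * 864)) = -1.07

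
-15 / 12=-5 / 4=-1.25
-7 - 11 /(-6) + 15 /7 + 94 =90.98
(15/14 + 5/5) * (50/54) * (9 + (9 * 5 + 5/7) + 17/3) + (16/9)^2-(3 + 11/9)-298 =-26938/147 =-183.25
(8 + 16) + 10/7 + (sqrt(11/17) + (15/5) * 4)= sqrt(187)/17 + 262/7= 38.23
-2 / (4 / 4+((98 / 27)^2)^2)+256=23747610910 / 92768257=255.99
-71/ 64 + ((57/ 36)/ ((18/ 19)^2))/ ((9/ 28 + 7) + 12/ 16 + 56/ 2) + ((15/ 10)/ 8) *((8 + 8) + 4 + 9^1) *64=2724779819/ 7853760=346.94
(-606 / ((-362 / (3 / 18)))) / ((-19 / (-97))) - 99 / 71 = 14665 / 488338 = 0.03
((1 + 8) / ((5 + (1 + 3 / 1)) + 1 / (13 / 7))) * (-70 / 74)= -4095 / 4588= -0.89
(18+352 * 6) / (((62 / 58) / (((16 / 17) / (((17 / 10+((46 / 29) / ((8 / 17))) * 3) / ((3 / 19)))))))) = 1719676800 / 68599063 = 25.07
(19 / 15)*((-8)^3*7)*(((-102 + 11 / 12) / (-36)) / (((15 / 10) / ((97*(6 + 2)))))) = -8012243456 / 1215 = -6594439.06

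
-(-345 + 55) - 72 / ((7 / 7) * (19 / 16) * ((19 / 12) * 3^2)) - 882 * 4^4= -225506.25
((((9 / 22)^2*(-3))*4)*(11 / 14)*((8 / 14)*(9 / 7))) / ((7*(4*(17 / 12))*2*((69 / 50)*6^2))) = -0.00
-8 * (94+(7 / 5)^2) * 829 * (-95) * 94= 5683112009.60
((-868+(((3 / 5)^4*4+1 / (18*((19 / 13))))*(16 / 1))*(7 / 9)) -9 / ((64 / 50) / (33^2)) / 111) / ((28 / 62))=-32835382496783 / 15944040000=-2059.41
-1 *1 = -1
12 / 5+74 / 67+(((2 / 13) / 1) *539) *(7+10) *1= 6154472 / 4355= 1413.20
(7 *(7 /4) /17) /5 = 49 /340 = 0.14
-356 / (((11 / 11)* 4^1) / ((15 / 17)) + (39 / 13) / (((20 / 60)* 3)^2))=-5340 / 113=-47.26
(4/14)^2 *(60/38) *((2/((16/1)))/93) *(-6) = -30/28861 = -0.00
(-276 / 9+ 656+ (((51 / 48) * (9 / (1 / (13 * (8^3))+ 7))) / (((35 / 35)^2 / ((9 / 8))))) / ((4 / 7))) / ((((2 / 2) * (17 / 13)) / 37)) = 4691587901 / 264027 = 17769.35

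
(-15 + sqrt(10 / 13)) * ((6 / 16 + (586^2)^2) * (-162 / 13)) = 1146190300575165 / 52-76412686705011 * sqrt(130) / 676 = 20753306556225.76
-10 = -10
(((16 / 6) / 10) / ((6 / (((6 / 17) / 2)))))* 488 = 976 / 255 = 3.83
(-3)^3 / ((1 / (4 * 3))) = -324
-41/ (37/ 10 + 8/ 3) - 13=-3713/ 191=-19.44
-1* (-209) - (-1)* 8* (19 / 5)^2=8113 / 25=324.52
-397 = -397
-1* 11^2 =-121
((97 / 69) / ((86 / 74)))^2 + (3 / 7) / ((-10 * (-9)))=904598833 / 616216230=1.47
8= 8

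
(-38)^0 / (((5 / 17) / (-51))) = -867 / 5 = -173.40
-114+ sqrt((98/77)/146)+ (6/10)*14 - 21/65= -1377/13+ sqrt(5621)/803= -105.83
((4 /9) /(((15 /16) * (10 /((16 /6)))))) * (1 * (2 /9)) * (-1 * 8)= -4096 /18225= -0.22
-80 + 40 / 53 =-4200 / 53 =-79.25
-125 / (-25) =5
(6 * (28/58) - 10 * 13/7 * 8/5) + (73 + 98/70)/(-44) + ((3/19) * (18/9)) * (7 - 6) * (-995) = -72702731/212135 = -342.72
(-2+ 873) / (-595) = -871 / 595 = -1.46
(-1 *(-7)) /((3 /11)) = 77 /3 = 25.67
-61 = -61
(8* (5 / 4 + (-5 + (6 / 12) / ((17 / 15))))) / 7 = -450 / 119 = -3.78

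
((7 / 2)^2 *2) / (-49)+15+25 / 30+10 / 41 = 15.58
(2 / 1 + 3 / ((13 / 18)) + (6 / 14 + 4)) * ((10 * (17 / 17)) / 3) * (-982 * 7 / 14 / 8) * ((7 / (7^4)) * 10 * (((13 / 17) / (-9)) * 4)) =2626850 / 122451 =21.45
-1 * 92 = -92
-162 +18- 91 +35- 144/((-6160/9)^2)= -474320729/2371600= -200.00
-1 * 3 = -3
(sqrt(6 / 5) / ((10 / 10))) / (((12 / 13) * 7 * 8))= 13 * sqrt(30) / 3360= 0.02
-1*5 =-5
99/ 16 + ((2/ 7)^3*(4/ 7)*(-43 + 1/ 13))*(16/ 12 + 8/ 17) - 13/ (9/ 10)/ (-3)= 2285485325/ 229228272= 9.97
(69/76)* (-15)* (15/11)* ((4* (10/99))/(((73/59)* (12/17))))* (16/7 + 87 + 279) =-3716992625/1174789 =-3163.97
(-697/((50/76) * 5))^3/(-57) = 977902425224/5859375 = 166895.35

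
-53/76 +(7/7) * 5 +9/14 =4.95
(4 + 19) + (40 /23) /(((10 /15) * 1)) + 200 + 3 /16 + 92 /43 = 3606855 /15824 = 227.94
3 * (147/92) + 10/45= 4153/828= 5.02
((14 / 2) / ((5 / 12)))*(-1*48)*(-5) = 4032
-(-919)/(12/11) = 10109/12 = 842.42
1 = 1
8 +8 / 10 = 44 / 5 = 8.80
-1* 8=-8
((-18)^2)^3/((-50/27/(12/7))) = -5509980288/175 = -31485601.65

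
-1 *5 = -5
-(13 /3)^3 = -2197 /27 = -81.37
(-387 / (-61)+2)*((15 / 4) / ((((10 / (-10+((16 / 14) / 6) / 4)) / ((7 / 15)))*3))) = -106381 / 21960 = -4.84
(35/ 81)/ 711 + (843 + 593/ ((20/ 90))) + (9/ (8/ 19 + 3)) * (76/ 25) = 3519.50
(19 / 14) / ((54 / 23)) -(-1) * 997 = 754169 / 756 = 997.58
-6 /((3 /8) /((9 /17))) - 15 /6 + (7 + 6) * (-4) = -2141 /34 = -62.97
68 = 68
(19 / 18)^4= 130321 / 104976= 1.24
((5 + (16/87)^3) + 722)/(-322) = -20814599/9219042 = -2.26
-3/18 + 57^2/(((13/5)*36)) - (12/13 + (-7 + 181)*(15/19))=-307505/2964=-103.75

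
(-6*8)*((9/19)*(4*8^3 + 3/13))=-11502864/247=-46570.30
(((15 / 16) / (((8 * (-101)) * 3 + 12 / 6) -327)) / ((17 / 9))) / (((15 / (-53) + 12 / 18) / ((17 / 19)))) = -21465 / 50977456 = -0.00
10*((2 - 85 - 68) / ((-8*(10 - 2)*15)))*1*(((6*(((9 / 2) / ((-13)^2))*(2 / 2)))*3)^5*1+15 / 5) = 5248033437679 / 1102867934792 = 4.76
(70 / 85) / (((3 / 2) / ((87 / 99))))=812 / 1683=0.48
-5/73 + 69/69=68/73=0.93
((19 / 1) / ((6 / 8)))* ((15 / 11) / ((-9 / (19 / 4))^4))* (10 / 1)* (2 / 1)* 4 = 61902475 / 288684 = 214.43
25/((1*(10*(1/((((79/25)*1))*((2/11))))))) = 79/55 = 1.44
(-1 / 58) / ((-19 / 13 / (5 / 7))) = 65 / 7714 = 0.01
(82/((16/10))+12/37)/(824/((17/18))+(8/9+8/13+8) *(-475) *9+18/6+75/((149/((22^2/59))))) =-14829476363/11429893363228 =-0.00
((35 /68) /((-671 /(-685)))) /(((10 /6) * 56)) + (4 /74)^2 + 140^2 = 9794474250991 /499717856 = 19600.01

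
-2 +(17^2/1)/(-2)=-293/2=-146.50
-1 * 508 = -508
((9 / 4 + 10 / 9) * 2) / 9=121 / 162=0.75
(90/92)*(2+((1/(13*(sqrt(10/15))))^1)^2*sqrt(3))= 135*sqrt(3)/15548+45/23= 1.97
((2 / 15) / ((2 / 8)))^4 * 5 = 4096 / 10125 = 0.40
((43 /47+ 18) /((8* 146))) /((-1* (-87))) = 889 /4775952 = 0.00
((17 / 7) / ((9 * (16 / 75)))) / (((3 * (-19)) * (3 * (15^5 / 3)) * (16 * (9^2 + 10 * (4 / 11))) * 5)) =-187 / 43328144160000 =-0.00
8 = 8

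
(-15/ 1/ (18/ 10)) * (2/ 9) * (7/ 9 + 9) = -18.11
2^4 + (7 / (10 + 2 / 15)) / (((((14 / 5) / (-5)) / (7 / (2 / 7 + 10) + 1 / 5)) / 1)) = 108811 / 7296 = 14.91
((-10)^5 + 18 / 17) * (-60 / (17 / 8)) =815991360 / 289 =2823499.52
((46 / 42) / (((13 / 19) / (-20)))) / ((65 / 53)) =-92644 / 3549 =-26.10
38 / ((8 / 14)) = 66.50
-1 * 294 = -294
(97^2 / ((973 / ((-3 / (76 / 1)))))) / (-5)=28227 / 369740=0.08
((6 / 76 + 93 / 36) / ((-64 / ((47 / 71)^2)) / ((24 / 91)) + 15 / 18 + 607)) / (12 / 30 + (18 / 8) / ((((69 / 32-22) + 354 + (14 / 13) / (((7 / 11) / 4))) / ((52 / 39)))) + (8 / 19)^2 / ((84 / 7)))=0.12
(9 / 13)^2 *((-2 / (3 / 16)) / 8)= -108 / 169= -0.64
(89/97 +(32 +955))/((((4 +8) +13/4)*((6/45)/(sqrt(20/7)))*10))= 574968*sqrt(35)/41419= 82.13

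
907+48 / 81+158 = 1065.59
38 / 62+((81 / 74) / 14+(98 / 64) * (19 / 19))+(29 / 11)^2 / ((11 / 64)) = 14588868383 / 341971168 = 42.66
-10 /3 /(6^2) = -5 /54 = -0.09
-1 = -1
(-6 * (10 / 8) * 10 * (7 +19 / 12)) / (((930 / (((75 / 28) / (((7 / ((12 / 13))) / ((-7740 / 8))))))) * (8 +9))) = 74739375 / 5371184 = 13.91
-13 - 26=-39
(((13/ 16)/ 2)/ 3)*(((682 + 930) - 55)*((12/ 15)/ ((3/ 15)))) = 6747/ 8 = 843.38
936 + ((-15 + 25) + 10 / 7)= 6632 / 7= 947.43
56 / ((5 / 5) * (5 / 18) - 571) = -1008 / 10273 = -0.10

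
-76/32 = -19/8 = -2.38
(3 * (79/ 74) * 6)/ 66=237/ 814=0.29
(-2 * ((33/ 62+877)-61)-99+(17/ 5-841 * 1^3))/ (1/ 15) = -1194894/ 31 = -38544.97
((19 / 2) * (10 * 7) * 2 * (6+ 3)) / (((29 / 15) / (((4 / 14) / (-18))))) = -98.28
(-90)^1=-90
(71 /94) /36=71 /3384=0.02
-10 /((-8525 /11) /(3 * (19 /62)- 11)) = -125 /961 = -0.13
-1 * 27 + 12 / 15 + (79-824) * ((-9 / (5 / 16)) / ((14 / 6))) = 9169.23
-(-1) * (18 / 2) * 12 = 108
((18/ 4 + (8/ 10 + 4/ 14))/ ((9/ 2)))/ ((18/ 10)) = 391/ 567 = 0.69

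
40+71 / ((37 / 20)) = 2900 / 37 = 78.38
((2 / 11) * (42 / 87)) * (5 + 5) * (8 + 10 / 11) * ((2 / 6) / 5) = 5488 / 10527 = 0.52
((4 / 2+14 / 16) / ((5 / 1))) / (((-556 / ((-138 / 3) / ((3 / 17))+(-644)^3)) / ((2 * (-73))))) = -672666781193 / 16680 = -40327744.68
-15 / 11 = -1.36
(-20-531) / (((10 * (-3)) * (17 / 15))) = 551 / 34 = 16.21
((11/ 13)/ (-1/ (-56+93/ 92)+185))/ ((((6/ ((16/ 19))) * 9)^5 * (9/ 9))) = 1823506432/ 432323929251112139163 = 0.00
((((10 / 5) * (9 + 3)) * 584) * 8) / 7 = 112128 / 7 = 16018.29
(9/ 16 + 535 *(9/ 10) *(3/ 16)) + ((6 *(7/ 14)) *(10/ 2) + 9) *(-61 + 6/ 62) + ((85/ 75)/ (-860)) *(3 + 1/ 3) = -2631351077/ 1919520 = -1370.84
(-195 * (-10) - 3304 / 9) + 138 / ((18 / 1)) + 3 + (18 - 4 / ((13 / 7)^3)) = 31852940 / 19773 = 1610.93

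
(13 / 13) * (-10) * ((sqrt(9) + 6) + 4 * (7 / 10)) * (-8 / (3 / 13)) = 12272 / 3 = 4090.67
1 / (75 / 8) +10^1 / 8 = 407 / 300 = 1.36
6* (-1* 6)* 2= -72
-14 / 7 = -2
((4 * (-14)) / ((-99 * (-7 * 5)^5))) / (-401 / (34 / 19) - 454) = 272 / 17125470140625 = 0.00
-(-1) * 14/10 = 7/5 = 1.40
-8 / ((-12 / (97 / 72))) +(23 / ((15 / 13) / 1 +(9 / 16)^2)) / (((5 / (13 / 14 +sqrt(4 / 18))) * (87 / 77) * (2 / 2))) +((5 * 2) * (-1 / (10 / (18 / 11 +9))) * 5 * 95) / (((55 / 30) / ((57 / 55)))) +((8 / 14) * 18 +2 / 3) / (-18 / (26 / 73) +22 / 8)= -48199737498008251 / 16895854580220 +841984 * sqrt(2) / 912195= -2851.45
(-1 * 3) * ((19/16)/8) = -57/128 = -0.45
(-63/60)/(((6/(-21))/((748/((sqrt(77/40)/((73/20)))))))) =26061 * sqrt(770)/100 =7231.63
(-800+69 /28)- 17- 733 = -1547.54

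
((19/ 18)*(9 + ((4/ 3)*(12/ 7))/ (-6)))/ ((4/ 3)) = 6.82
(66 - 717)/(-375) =1.74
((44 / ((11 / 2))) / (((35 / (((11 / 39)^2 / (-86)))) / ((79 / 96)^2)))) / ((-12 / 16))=755161 / 3955573440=0.00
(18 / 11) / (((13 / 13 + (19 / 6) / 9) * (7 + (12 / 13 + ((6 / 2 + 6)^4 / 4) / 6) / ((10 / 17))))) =1010880 / 395267917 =0.00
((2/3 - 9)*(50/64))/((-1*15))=125/288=0.43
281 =281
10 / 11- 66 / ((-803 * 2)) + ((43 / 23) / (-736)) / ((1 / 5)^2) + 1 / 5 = 73857379 / 67965920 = 1.09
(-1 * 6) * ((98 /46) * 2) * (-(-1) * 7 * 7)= -28812 /23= -1252.70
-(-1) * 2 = 2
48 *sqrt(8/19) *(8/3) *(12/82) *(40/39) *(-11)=-225280 *sqrt(38)/10127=-137.13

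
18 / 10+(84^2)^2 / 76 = 62234091 / 95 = 655095.69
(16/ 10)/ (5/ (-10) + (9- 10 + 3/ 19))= -304/ 255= -1.19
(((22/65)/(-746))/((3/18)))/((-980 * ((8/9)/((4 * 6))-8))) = -891/2554210750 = -0.00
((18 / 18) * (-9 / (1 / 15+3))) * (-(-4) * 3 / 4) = -405 / 46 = -8.80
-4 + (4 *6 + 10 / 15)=62 / 3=20.67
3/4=0.75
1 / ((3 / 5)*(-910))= -1 / 546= -0.00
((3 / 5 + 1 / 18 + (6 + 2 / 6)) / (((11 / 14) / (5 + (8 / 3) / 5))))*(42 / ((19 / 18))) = 10232572 / 5225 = 1958.39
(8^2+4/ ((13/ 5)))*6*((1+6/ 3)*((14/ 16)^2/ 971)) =93933/ 100984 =0.93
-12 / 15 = -4 / 5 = -0.80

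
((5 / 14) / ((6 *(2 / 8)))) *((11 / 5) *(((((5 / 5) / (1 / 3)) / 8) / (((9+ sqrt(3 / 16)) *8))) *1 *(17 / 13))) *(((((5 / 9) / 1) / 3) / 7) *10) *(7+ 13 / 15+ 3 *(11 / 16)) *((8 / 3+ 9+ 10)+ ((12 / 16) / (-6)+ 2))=1258879325 / 5693006592 - 1258879325 *sqrt(3) / 204948237312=0.21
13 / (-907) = -13 / 907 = -0.01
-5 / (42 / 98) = -35 / 3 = -11.67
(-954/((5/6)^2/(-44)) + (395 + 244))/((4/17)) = 25960887/100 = 259608.87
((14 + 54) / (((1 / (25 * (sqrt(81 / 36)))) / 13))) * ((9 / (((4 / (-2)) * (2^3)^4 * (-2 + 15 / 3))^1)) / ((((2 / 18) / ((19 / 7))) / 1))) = -296.56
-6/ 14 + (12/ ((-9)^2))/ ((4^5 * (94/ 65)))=-1948729/ 4548096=-0.43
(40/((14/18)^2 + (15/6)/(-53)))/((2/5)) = 179.29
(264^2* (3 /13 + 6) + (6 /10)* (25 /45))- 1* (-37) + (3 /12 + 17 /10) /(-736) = 249321234959 /574080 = 434297.02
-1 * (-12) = 12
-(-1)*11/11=1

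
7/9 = 0.78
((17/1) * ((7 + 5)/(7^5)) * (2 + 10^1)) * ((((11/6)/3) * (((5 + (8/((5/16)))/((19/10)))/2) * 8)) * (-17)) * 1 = -35706528/319333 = -111.82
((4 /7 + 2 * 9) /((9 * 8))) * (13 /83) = 845 /20916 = 0.04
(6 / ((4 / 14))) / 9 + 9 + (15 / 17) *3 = 713 / 51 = 13.98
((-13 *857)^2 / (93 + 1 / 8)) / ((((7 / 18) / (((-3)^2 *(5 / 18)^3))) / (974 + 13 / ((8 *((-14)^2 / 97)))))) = 4742985656383325 / 7359408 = 644479237.51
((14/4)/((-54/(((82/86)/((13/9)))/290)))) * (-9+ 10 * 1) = -287/1945320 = -0.00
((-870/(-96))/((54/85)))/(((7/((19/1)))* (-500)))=-9367/120960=-0.08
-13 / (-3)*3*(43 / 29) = 559 / 29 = 19.28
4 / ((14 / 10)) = 20 / 7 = 2.86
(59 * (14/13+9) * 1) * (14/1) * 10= 1082060/13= 83235.38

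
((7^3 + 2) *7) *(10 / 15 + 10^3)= 2416610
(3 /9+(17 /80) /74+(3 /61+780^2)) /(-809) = -659116641511 /876438240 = -752.04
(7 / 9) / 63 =1 / 81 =0.01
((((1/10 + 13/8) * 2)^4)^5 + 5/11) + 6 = 65822519213653738995241419687061155611/1153433600000000000000000000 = 57066587286.56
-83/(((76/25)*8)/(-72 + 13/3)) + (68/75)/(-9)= 94734281/410400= 230.83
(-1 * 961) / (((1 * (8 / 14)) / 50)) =-168175 / 2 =-84087.50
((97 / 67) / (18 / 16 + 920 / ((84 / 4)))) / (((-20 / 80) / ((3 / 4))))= -48888 / 505783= -0.10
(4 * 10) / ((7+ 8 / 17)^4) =3340840 / 260144641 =0.01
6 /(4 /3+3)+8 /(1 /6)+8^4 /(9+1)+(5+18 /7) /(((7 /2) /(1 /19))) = 27782344 /60515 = 459.10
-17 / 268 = -0.06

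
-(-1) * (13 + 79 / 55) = 794 / 55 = 14.44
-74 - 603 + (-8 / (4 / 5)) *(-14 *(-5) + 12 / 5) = -1401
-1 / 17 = -0.06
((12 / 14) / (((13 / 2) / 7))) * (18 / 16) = 27 / 26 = 1.04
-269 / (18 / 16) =-2152 / 9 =-239.11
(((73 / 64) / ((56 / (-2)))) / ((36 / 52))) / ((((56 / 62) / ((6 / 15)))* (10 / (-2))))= 29419 / 5644800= 0.01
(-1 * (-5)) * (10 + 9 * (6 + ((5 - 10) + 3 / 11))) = 1180 / 11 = 107.27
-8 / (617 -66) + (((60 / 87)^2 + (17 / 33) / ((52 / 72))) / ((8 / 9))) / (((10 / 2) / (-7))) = -86238247 / 45699940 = -1.89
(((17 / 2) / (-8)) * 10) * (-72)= 765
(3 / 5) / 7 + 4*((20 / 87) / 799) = 211339 / 2432955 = 0.09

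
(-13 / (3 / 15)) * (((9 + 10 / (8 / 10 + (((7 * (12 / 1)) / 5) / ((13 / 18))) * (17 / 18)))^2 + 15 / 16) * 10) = -80118350 / 1369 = -58523.27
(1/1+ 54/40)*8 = 94/5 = 18.80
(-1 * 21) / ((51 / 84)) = -588 / 17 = -34.59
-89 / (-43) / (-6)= -89 / 258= -0.34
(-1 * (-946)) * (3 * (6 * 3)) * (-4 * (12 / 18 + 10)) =-2179584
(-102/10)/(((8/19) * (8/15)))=-2907/64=-45.42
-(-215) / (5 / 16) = 688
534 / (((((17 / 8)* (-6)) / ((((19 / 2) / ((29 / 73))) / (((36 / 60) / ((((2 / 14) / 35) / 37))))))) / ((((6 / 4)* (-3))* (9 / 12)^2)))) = 3332961 / 7150472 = 0.47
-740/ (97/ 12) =-8880/ 97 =-91.55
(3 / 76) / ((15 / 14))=0.04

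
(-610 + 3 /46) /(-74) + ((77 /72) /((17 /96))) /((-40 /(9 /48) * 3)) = 57170753 /6944160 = 8.23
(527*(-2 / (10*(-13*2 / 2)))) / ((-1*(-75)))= 527 / 4875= 0.11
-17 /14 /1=-17 /14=-1.21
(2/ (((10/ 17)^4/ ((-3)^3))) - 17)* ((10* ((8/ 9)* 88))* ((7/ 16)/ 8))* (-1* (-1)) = -180185159/ 9000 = -20020.57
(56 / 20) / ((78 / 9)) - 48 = -3099 / 65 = -47.68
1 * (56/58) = 28/29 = 0.97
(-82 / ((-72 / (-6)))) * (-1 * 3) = 41 / 2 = 20.50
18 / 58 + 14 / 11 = 505 / 319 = 1.58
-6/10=-3/5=-0.60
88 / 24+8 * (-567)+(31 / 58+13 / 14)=-2759300 / 609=-4530.87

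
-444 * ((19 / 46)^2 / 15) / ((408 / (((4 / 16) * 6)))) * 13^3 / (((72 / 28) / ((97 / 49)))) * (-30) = 2846496913 / 3021648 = 942.03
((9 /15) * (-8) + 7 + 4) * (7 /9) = 217 /45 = 4.82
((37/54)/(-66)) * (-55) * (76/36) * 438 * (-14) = -1796165/243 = -7391.63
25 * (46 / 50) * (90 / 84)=24.64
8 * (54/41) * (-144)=-62208/41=-1517.27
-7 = -7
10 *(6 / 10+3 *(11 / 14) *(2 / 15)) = 64 / 7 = 9.14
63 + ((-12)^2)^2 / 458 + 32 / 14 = 177229 / 1603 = 110.56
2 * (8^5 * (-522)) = -34209792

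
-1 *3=-3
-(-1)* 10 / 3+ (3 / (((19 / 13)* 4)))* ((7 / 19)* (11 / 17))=254489 / 73644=3.46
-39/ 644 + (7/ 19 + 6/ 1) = 77183/ 12236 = 6.31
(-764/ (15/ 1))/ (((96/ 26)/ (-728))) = 451906/ 45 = 10042.36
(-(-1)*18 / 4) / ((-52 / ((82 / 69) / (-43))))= 123 / 51428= 0.00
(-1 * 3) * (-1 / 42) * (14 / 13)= 1 / 13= 0.08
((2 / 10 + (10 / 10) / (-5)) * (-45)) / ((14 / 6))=0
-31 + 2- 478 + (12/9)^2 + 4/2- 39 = -4880/9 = -542.22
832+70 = 902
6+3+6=15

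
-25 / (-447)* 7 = 0.39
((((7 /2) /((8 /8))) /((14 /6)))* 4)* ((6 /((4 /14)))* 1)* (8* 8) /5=8064 /5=1612.80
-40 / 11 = -3.64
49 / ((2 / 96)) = 2352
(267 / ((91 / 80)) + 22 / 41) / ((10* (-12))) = -438881 / 223860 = -1.96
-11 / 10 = -1.10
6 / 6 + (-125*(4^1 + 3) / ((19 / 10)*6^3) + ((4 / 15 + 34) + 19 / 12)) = 178103 / 5130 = 34.72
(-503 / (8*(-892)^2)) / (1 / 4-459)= 503 / 2920086880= 0.00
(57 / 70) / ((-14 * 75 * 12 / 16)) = -19 / 18375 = -0.00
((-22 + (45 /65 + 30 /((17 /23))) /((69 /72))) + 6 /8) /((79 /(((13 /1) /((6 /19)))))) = 8431307 /741336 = 11.37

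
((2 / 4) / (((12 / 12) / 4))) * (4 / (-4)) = -2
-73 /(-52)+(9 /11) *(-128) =-59101 /572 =-103.32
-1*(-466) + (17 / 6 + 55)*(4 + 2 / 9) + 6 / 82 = 786256 / 1107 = 710.26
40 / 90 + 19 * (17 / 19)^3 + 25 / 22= 1085767 / 71478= 15.19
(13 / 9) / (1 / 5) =65 / 9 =7.22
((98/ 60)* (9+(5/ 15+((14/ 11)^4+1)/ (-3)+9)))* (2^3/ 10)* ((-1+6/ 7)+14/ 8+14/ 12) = 62.07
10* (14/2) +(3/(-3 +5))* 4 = 76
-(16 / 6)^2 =-64 / 9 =-7.11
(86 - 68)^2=324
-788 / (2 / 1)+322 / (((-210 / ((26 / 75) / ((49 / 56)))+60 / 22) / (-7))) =-235103894 / 603255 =-389.73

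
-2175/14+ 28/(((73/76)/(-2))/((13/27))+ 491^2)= -1036112860283/6669237190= -155.36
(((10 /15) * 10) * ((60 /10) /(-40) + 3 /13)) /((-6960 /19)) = -0.00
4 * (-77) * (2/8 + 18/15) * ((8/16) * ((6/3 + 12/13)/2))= -42427/130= -326.36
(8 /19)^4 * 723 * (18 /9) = 5922816 /130321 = 45.45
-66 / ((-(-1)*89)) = -66 / 89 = -0.74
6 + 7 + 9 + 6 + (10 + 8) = 46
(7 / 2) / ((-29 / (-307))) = 37.05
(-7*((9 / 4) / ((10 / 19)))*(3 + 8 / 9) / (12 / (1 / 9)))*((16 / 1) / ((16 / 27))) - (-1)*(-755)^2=18239869 / 32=569995.91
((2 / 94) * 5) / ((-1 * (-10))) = 1 / 94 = 0.01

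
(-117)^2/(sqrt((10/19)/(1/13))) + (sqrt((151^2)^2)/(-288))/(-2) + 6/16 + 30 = 40297/576 + 1053* sqrt(2470)/10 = 5303.27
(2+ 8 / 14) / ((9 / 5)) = 10 / 7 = 1.43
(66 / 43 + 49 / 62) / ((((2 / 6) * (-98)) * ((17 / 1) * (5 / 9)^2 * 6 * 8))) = -502119 / 1776622400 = -0.00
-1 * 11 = -11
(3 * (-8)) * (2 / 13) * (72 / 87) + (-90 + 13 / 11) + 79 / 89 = -33581476 / 369083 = -90.99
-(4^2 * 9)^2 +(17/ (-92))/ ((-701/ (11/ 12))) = -16047673157/ 773904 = -20736.00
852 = 852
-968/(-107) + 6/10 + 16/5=6873/535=12.85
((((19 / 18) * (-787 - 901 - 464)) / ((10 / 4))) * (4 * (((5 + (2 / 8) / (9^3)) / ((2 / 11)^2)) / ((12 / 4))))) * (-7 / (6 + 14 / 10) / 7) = 18034684822 / 728271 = 24763.70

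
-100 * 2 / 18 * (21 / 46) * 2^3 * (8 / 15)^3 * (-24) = 458752 / 3105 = 147.75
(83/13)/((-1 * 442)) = -0.01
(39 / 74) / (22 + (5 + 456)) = 13 / 11914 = 0.00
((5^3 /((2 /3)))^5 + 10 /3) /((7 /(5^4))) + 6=13904571533407157 /672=20691326686617.79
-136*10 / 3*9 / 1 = -4080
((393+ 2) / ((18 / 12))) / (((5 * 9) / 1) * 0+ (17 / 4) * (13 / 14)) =44240 / 663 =66.73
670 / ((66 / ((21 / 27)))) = 2345 / 297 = 7.90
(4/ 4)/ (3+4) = 1/ 7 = 0.14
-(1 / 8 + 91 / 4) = -183 / 8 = -22.88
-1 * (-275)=275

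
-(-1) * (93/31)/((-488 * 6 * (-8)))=1/7808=0.00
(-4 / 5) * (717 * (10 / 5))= -5736 / 5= -1147.20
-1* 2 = -2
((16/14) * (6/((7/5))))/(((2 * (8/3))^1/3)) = 135/49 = 2.76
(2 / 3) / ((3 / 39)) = 26 / 3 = 8.67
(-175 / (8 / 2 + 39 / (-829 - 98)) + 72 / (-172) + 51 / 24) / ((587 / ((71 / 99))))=-115432439 / 2222621496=-0.05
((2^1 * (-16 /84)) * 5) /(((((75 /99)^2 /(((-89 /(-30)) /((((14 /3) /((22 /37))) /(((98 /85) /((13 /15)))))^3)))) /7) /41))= -4702284655348896 /341713400770625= -13.76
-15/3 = -5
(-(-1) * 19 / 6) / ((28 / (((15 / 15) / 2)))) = 0.06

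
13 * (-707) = -9191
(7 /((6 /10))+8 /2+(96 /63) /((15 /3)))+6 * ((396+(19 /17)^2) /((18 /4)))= 16557353 /30345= 545.64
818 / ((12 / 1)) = 409 / 6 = 68.17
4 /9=0.44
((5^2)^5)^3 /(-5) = -186264514923095703125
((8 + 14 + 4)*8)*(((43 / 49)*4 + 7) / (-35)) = -21424 / 343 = -62.46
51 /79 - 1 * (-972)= 76839 /79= 972.65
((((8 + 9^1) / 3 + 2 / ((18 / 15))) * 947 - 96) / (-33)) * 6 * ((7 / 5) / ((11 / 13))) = -3739372 / 1815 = -2060.26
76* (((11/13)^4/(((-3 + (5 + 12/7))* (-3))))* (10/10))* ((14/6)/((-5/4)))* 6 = 218092336/5569395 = 39.16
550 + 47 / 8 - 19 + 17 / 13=55971 / 104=538.18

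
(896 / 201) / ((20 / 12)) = 2.67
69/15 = 23/5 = 4.60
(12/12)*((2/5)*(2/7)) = 4/35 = 0.11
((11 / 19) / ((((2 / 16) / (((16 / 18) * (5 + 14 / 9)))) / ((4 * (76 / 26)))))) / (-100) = -83072 / 26325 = -3.16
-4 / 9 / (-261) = 4 / 2349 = 0.00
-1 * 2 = -2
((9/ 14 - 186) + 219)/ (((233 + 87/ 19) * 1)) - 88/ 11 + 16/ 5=-1471959/ 315980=-4.66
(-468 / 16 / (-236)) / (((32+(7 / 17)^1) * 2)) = 0.00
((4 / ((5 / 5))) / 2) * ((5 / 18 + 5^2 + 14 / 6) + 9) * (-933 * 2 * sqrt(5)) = -409898 * sqrt(5) / 3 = -305519.93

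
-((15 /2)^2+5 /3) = -695 /12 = -57.92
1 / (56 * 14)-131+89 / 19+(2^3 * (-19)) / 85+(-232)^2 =67987597263 / 1266160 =53695.90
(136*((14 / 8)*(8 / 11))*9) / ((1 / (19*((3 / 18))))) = 4933.09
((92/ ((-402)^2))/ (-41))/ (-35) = 23/ 57975435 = 0.00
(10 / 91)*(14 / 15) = 4 / 39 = 0.10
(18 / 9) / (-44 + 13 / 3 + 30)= -6 / 29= -0.21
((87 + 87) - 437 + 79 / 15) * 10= -7732 / 3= -2577.33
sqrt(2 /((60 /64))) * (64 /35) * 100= 1024 * sqrt(30) /21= 267.08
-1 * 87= -87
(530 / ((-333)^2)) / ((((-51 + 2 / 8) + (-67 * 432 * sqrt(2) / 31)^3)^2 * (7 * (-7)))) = -566405265437245798456649543674856938211360 / 30775639106022253862333044459231369972746413221810958732424310281 + 31142947023021675253729780039680 * sqrt(2) / 54278023114677696406231118975716701891968982754516682067767743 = -0.00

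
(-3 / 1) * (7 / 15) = -7 / 5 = -1.40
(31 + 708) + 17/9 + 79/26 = 174079/234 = 743.93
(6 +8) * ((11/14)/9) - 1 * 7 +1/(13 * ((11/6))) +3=-3521/1287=-2.74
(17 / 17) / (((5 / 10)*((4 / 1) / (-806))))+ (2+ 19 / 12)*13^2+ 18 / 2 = 2539 / 12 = 211.58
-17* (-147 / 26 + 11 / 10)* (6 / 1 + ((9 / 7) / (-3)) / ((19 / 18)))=3743808 / 8645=433.06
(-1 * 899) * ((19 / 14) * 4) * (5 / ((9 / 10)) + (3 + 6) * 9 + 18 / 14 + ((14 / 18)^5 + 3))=-1286754500824 / 2893401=-444720.42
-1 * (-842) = 842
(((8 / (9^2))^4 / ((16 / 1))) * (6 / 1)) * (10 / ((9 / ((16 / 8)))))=10240 / 129140163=0.00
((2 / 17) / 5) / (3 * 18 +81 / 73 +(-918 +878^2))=0.00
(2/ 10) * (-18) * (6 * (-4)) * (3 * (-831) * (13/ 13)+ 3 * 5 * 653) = 3154464/ 5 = 630892.80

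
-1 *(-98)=98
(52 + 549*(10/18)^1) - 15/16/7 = 39969/112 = 356.87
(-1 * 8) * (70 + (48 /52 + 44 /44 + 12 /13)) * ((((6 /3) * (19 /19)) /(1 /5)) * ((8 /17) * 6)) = -3636480 /221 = -16454.66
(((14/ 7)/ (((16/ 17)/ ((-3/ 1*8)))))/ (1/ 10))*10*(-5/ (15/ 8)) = 13600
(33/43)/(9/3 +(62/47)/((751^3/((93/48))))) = 5255591430408/20544584723827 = 0.26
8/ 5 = 1.60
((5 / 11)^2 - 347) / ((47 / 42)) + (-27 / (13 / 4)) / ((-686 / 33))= -7848425202 / 25358333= -309.50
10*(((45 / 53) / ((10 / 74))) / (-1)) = -3330 / 53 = -62.83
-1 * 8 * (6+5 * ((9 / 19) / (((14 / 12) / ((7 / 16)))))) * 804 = -841788 / 19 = -44304.63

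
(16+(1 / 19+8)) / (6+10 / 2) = 457 / 209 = 2.19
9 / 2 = 4.50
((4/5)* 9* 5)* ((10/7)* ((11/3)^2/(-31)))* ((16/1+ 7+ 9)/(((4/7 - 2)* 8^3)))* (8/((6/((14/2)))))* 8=6776/93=72.86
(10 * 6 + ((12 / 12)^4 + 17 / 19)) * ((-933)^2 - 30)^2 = 891053871920856 / 19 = 46897572206360.84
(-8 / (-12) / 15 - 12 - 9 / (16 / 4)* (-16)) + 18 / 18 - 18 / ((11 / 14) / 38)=-418523 / 495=-845.50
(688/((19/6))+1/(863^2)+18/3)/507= 3159310117/7174359777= 0.44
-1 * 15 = -15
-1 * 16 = -16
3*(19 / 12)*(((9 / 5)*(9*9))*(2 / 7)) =13851 / 70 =197.87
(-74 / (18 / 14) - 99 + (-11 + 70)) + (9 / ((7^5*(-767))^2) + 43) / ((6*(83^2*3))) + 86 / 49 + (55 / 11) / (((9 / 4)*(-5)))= -96.24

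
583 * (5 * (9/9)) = 2915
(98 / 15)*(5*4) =392 / 3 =130.67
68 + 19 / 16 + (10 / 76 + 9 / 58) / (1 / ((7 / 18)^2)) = 49437485 / 714096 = 69.23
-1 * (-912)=912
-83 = -83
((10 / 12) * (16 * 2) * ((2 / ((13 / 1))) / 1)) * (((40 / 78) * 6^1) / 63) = 6400 / 31941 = 0.20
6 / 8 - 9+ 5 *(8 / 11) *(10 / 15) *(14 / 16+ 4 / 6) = -1787 / 396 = -4.51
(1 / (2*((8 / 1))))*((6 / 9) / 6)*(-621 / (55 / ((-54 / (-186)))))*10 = -621 / 2728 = -0.23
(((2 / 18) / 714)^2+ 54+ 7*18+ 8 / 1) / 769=7763173489 / 31754683044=0.24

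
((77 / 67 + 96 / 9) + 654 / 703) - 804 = -111806533 / 141303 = -791.25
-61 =-61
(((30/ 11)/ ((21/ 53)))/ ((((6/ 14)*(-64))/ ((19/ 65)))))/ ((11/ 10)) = -5035/ 75504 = -0.07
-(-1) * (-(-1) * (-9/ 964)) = -9/ 964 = -0.01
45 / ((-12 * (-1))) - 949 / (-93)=5191 / 372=13.95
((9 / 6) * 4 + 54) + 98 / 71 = 4358 / 71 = 61.38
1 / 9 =0.11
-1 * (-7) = 7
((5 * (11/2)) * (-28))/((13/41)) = -31570/13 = -2428.46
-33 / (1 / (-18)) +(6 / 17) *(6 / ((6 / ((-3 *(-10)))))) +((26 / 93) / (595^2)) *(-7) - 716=-524022476 / 4703475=-111.41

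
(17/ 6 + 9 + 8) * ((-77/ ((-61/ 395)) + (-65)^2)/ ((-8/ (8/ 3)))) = -17144330/ 549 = -31228.29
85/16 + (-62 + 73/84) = -55.82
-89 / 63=-1.41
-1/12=-0.08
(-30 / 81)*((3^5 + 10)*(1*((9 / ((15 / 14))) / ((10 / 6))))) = -7084 / 15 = -472.27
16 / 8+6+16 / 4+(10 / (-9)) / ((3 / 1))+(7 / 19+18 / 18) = 6668 / 513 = 13.00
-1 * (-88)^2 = -7744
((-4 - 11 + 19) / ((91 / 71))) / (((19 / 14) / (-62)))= -35216 / 247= -142.57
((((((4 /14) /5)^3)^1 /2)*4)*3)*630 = 864 /1225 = 0.71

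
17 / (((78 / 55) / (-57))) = -17765 / 26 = -683.27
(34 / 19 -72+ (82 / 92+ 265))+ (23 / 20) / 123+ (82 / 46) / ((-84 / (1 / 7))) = 5154004777 / 26337990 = 195.69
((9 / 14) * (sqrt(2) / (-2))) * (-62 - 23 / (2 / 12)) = 450 * sqrt(2) / 7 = 90.91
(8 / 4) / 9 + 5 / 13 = 71 / 117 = 0.61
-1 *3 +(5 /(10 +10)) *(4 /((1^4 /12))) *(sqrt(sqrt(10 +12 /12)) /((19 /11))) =-3 +132 *11^(1 /4) /19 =9.65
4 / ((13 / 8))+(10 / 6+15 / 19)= 3644 / 741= 4.92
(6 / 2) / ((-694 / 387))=-1161 / 694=-1.67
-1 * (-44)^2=-1936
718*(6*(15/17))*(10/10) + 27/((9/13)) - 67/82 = 5352067/1394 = 3839.36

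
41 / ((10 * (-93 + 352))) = 41 / 2590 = 0.02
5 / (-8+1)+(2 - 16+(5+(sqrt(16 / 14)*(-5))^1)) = -68 / 7 - 10*sqrt(14) / 7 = -15.06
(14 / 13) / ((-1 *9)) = -14 / 117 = -0.12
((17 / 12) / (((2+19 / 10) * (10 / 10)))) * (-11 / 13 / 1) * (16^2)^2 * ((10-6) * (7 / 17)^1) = -50462720 / 1521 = -33177.33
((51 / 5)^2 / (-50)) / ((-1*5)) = 2601 / 6250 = 0.42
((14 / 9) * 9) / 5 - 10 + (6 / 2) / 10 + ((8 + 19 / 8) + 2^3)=459 / 40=11.48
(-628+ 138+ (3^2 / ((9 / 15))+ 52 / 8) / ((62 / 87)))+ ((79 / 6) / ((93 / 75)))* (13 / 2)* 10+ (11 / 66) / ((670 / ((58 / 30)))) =107652056 / 467325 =230.36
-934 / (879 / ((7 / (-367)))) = 6538 / 322593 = 0.02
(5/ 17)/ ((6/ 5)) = 25/ 102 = 0.25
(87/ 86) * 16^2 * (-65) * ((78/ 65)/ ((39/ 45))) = -1002240/ 43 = -23307.91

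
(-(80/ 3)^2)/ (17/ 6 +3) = -2560/ 21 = -121.90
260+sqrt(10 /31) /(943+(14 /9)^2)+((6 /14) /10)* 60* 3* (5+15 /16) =81* sqrt(310) /2373949+17125 /56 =305.80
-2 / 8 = -1 / 4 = -0.25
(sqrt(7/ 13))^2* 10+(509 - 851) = -4376/ 13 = -336.62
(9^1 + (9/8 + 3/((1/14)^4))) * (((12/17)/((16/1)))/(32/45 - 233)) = -124478775/5686432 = -21.89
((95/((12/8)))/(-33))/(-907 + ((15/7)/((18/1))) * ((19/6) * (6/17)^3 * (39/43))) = 280974470/132784854939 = 0.00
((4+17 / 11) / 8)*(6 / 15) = 61 / 220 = 0.28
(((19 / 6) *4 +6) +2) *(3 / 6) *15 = 155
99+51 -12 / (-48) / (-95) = 56999 / 380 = 150.00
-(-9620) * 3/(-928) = -7215/232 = -31.10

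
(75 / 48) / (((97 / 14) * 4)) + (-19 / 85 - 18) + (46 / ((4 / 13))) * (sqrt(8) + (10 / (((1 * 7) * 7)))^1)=159572971 / 12928160 + 299 * sqrt(2)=435.19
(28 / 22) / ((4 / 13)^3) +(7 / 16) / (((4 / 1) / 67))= 35917 / 704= 51.02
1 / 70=0.01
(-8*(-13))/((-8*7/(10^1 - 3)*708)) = -0.02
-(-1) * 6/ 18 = 1/ 3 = 0.33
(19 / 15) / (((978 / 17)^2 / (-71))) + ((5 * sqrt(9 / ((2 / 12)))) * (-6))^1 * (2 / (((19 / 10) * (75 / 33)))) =-792 * sqrt(6) / 19 - 389861 / 14347260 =-102.13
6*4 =24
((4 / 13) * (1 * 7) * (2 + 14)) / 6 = 224 / 39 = 5.74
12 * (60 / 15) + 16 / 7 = 352 / 7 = 50.29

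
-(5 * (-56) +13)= 267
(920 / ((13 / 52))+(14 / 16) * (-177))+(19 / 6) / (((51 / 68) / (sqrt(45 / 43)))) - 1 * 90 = 38 * sqrt(215) / 129+27481 / 8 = 3439.44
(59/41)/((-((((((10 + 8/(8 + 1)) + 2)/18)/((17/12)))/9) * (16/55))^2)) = -3045704609475/564936704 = -5391.23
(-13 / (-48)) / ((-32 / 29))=-377 / 1536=-0.25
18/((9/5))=10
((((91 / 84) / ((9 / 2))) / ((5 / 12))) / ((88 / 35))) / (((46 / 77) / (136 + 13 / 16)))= 1394393 / 26496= 52.63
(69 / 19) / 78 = 23 / 494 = 0.05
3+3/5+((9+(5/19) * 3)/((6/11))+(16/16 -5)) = 1667/95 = 17.55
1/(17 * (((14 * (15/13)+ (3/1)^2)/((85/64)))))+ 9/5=188677/104640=1.80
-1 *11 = -11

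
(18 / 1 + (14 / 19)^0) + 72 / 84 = 139 / 7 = 19.86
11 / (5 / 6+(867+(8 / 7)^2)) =3234 / 255527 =0.01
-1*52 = -52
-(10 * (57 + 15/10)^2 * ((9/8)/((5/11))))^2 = -1836596854521/256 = -7174206462.97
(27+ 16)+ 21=64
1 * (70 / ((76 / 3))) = 105 / 38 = 2.76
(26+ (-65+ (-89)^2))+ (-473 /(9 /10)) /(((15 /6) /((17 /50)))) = 1757368 /225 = 7810.52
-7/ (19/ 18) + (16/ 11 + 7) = 381/ 209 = 1.82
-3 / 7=-0.43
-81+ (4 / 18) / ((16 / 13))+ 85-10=-419 / 72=-5.82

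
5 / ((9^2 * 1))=5 / 81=0.06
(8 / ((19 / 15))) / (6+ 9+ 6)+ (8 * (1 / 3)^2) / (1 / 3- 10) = 0.21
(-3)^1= -3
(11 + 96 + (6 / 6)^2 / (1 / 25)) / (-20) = -6.60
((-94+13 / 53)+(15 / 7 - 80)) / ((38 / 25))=-795850 / 7049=-112.90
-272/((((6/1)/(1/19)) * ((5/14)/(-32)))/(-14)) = -852992/285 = -2992.95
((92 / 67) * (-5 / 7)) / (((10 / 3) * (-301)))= 0.00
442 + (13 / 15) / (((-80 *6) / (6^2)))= 88387 / 200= 441.94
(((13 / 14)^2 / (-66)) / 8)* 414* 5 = -58305 / 17248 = -3.38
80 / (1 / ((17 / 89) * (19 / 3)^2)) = 490960 / 801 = 612.93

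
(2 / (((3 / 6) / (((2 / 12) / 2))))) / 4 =1 / 12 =0.08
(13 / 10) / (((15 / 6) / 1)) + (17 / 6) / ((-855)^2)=0.52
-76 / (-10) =38 / 5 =7.60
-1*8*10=-80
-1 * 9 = -9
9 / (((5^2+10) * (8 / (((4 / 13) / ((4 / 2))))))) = 9 / 1820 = 0.00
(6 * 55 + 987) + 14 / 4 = 2641 / 2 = 1320.50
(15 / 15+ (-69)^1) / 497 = -68 / 497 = -0.14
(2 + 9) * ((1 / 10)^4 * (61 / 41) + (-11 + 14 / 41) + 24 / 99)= -114.58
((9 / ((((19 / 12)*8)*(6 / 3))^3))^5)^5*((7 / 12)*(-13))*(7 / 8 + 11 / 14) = -175979421660320334004552287524046111935863676729154220998743529 / 36827259274413935902886789868030306547033299891250476531093210326197032591287208405141757937856694589034741076309590114978108380504764587180032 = -0.00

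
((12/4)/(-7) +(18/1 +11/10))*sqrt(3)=1307*sqrt(3)/70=32.34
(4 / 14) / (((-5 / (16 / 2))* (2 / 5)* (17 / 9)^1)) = -72 / 119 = -0.61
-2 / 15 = -0.13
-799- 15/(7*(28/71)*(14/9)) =-2202041/2744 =-802.49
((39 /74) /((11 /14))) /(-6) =-91 /814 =-0.11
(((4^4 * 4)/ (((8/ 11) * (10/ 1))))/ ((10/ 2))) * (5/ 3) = 704/ 15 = 46.93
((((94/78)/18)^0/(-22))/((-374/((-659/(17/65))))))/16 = -0.02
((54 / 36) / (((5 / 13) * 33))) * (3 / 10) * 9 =351 / 1100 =0.32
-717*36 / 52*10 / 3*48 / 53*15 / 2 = -7743600 / 689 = -11238.90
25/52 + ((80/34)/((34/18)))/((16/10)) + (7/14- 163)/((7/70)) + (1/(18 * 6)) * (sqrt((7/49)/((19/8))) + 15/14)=-3074579665/1893528 + sqrt(266)/7182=-1623.73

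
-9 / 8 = -1.12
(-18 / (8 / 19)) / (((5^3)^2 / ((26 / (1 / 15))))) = -6669 / 6250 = -1.07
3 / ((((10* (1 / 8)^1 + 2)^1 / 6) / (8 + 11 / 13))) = 8280 / 169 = 48.99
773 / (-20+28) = 773 / 8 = 96.62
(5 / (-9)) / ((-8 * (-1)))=-5 / 72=-0.07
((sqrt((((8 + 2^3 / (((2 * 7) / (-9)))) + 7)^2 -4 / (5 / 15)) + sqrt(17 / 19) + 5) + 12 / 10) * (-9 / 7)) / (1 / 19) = -9 * sqrt(931 * sqrt(323) + 1594898) / 49 -1026 / 35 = -262.49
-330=-330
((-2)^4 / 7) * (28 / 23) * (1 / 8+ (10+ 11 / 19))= 13016 / 437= 29.78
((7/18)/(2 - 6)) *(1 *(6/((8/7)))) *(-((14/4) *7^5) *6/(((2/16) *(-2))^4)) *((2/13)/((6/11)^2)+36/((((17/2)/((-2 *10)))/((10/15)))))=-5132586803932/1989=-2580486075.38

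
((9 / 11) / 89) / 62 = 9 / 60698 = 0.00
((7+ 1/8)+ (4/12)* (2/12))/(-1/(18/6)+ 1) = 10.77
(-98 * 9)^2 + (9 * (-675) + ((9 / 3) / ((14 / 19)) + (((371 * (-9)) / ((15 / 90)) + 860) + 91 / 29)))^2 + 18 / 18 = 105153156905189 / 164836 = 637925919.73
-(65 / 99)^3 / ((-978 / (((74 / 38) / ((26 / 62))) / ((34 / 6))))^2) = -2137864625 / 10758353952852396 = -0.00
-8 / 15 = -0.53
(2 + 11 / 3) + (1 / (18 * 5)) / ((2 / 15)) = 23 / 4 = 5.75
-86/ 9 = -9.56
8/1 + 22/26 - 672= -8621/13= -663.15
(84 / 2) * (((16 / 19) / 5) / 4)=168 / 95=1.77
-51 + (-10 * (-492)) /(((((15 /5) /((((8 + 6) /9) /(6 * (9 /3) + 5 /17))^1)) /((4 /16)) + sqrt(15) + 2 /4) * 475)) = -5492693645961 /107854657955 - 55737696 * sqrt(15) /107854657955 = -50.93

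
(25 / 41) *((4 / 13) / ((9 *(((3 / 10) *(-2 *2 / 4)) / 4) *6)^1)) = -2000 / 43173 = -0.05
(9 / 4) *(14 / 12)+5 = 61 / 8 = 7.62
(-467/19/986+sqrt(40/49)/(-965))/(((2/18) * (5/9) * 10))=-0.04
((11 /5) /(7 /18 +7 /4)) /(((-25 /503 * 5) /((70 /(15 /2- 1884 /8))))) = 3018 /2375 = 1.27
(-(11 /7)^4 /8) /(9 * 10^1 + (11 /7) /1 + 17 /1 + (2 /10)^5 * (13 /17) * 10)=-155560625 /22158299408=-0.01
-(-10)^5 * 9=900000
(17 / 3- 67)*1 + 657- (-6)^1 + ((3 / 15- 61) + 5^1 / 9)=24364 / 45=541.42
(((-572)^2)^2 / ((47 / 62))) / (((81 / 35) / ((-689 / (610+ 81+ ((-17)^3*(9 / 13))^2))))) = -3633811.64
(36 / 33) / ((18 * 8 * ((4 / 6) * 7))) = 1 / 616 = 0.00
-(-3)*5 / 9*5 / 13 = 25 / 39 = 0.64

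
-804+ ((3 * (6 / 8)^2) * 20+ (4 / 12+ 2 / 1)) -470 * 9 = -4997.92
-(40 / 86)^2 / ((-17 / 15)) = 6000 / 31433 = 0.19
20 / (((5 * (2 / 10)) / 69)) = 1380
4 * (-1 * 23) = -92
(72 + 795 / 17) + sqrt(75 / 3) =2104 / 17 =123.76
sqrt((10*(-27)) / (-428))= 3*sqrt(3210) / 214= 0.79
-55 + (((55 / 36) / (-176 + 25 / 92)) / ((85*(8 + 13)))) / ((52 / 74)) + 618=760364620937 / 1350558846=563.00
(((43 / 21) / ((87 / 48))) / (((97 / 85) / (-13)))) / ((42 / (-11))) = 3.37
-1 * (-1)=1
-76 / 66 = -38 / 33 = -1.15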